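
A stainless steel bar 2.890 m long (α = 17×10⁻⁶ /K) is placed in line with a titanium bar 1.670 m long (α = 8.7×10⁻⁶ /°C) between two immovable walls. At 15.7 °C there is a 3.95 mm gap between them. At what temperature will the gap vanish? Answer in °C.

T = 77.7 °C

α₁L₁ = 4.913×10⁻⁵ m/K, α₂L₂ = 1.4529×10⁻⁵ m/K → total 6.3659×10⁻⁵ m/K
ΔT = g/(α₁L₁+α₂L₂) = 3.95×10⁻³ / 6.3659×10⁻⁵ = 62.049 K
T = 15.7 + 62.049 = 77.749 °C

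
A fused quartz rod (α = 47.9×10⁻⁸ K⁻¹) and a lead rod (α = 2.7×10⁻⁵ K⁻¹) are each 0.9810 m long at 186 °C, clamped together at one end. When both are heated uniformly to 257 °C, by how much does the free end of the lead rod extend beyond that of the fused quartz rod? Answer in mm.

1.85 mm

ΔT = 71 K
fused quartz: ΔL = 47.9×10⁻⁸ × 0.9810 m × 71 = 3.3363×10⁻⁵ m = 0.033363 mm
lead: ΔL = 2.7×10⁻⁵ × 0.9810 m × 71 = 1.8806×10⁻³ m = 1.8806 mm
difference = 1.8806 − 0.033363 = 1.847237 mm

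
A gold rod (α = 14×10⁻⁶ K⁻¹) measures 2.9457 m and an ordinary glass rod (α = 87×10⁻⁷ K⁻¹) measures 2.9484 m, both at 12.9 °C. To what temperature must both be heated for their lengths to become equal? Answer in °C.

T = 186.1 °C

Equal length when α₁L₁ΔT − α₂L₂ΔT = L₂ − L₁ = 2.70×10⁻³ m
α₁L₁ = 4.12398×10⁻⁵, α₂L₂ = 2.565108×10⁻⁵ → Δ(αL) = 1.558872×10⁻⁵ m/K
ΔT = 2.70×10⁻³ / 1.558872×10⁻⁵ = 173.202 K, so T = 12.9 + 173.202 = 186.102 °C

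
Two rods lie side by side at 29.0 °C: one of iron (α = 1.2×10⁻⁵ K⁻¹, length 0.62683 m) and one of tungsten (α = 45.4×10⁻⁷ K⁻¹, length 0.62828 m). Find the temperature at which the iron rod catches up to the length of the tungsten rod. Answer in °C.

T = 339.5 °C

L₁(1 + α₁ΔT) = L₂(1 + α₂ΔT) ⇒ ΔT = (L₂ − L₁)/(α₁L₁ − α₂L₂)
L₂ − L₁ = 0.62828 − 0.62683 = 1.45×10⁻³ m
α₁L₁ − α₂L₂ = 1.2×10⁻⁵×0.62683 − 45.4×10⁻⁷×0.62828 = 4.6695688×10⁻⁶ m/K
ΔT = 1.45×10⁻³ / 4.6695688×10⁻⁶ = 310.521 K
T = 29.0 + 310.521 = 339.521 °C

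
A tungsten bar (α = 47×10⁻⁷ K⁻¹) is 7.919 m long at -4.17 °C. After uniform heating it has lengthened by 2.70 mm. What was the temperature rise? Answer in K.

ΔL = αL₀ΔT ⇒ ΔT = ΔL / (αL₀)
ΔT = 2.70×10⁻³ m / (47×10⁻⁷ × 7.919 m) = 72.543 K

ΔT = 72.5 K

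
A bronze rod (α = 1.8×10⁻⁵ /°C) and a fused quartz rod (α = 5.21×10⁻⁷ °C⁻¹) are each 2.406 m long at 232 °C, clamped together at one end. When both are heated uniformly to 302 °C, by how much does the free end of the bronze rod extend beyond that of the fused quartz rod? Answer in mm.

2.94 mm

ΔT = 70 K
bronze: ΔL = 1.8×10⁻⁵ × 2.406 m × 70 = 3.0316×10⁻³ m = 3.0316 mm
fused quartz: ΔL = 5.21×10⁻⁷ × 2.406 m × 70 = 8.7747×10⁻⁵ m = 0.087747 mm
difference = 3.0316 − 0.087747 = 2.943853 mm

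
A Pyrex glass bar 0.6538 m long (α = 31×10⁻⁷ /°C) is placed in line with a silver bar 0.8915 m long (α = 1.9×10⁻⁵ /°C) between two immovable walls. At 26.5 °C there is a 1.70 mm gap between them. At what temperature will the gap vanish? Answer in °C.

α₁L₁ = 2.02678×10⁻⁶ m/K, α₂L₂ = 1.69385×10⁻⁵ m/K → total 1.896528×10⁻⁵ m/K
ΔT = g/(α₁L₁+α₂L₂) = 1.70×10⁻³ / 1.896528×10⁻⁵ = 89.64 K
T = 26.5 + 89.64 = 116.14 °C

T = 116 °C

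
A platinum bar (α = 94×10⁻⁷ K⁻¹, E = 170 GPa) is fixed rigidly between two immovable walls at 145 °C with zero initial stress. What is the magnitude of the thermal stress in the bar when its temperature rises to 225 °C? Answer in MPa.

σ = 128 MPa

Fully constrained: the free strain ε = αΔT is blocked, so σ = Eε = EαΔT.
|ΔT| = 80 K
σ = 170×10⁹ × 94×10⁻⁷ × 80 = 1.28×10⁸ Pa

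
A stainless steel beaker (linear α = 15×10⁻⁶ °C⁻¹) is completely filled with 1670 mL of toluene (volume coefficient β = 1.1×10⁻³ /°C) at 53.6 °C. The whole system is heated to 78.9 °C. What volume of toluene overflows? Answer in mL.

44.6 mL

The beaker also expands: β_container ≈ 3α = 4.5×10⁻⁵ /K
Net overflow = V₀(β_liq − 3α_cont)ΔT
β − 3α = 1.10×10⁻³ − 4.5×10⁻⁵ = 1.055×10⁻³ /K; ΔT = 25.3 K
ΔV = 1670 × 1.055×10⁻³ × 25.3 = 44.6 mL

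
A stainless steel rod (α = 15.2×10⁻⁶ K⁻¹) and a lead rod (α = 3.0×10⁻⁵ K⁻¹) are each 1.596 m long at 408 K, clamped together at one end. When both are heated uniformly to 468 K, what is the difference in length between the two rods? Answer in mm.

1.42 mm

ΔT = 60 K
stainless steel: ΔL = 15.2×10⁻⁶ × 1.596 m × 60 = 1.4556×10⁻³ m = 1.4556 mm
lead: ΔL = 3.0×10⁻⁵ × 1.596 m × 60 = 2.8728×10⁻³ m = 2.8728 mm
difference = 2.8728 − 1.4556 = 1.4172 mm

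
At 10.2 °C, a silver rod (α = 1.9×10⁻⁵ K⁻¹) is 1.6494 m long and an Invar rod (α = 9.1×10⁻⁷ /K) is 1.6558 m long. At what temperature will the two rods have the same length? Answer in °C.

T = 224.7 °C

Equal length when α₁L₁ΔT − α₂L₂ΔT = L₂ − L₁ = 6.40×10⁻³ m
α₁L₁ = 3.13386×10⁻⁵, α₂L₂ = 1.506778×10⁻⁶ → Δ(αL) = 2.9831822×10⁻⁵ m/K
ΔT = 6.40×10⁻³ / 2.9831822×10⁻⁵ = 214.536 K, so T = 10.2 + 214.536 = 224.736 °C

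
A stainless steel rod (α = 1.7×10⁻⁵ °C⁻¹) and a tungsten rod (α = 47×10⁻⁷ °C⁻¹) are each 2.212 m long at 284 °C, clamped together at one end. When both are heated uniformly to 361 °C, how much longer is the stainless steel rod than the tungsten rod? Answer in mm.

ΔT = 77 K
stainless steel: ΔL = 1.7×10⁻⁵ × 2.212 m × 77 = 2.8955×10⁻³ m = 2.8955 mm
tungsten: ΔL = 47×10⁻⁷ × 2.212 m × 77 = 8.0052×10⁻⁴ m = 0.80052 mm
difference = 2.8955 − 0.80052 = 2.09498 mm

2.09 mm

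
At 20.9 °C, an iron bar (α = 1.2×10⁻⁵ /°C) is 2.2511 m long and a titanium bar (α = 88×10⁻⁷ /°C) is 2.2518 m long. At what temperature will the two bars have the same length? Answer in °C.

Equal length when α₁L₁ΔT − α₂L₂ΔT = L₂ − L₁ = 7.00×10⁻⁴ m
α₁L₁ = 2.70132×10⁻⁵, α₂L₂ = 1.981584×10⁻⁵ → Δ(αL) = 7.19736×10⁻⁶ m/K
ΔT = 7.00×10⁻⁴ / 7.19736×10⁻⁶ = 97.258 K, so T = 20.9 + 97.258 = 118.158 °C

T = 118.2 °C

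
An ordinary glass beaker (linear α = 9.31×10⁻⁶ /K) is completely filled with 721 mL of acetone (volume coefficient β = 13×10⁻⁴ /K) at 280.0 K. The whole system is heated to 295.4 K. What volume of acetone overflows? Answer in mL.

14.1 mL

The beaker also expands: β_container ≈ 3α = 2.793×10⁻⁵ /K
Net overflow = V₀(β_liq − 3α_cont)ΔT
β − 3α = 1.30×10⁻³ − 2.793×10⁻⁵ = 1.27207×10⁻³ /K; ΔT = 15.4 K
ΔV = 721 × 1.27207×10⁻³ × 15.4 = 14.1 mL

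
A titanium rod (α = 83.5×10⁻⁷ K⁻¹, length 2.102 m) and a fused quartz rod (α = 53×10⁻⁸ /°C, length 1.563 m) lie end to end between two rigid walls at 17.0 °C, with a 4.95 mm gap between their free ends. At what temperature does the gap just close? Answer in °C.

T = 286 °C

α₁L₁ = 1.75517×10⁻⁵ m/K, α₂L₂ = 8.2839×10⁻⁷ m/K → total 1.838009×10⁻⁵ m/K
ΔT = g/(α₁L₁+α₂L₂) = 4.95×10⁻³ / 1.838009×10⁻⁵ = 269.31 K
T = 17.0 + 269.31 = 286.31 °C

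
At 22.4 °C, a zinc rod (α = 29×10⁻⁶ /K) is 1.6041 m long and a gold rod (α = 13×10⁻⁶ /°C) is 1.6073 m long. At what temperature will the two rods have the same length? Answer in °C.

T = 147.3 °C

L₁(1 + α₁ΔT) = L₂(1 + α₂ΔT) ⇒ ΔT = (L₂ − L₁)/(α₁L₁ − α₂L₂)
L₂ − L₁ = 1.6073 − 1.6041 = 3.20×10⁻³ m
α₁L₁ − α₂L₂ = 29×10⁻⁶×1.6041 − 13×10⁻⁶×1.6073 = 2.5624×10⁻⁵ m/K
ΔT = 3.20×10⁻³ / 2.5624×10⁻⁵ = 124.883 K
T = 22.4 + 124.883 = 147.283 °C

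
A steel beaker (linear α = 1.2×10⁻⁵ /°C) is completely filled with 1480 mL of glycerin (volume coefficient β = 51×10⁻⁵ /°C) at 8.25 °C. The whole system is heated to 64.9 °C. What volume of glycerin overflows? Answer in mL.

39.7 mL

The beaker also expands: β_container ≈ 3α = 3.6×10⁻⁵ /K
Net overflow = V₀(β_liq − 3α_cont)ΔT
β − 3α = 5.10×10⁻⁴ − 3.6×10⁻⁵ = 4.74×10⁻⁴ /K; ΔT = 56.65 K
ΔV = 1480 × 4.74×10⁻⁴ × 56.65 = 39.7 mL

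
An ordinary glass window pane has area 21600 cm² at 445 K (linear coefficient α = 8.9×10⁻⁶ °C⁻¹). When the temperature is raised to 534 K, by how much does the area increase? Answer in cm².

Area coefficient ≈ 2α; |ΔT| = 89 K
ΔA = 2αA₀ΔT = 2(8.9×10⁻⁶)(21600)(89) = 34.2 cm²

ΔA = 34.2 cm²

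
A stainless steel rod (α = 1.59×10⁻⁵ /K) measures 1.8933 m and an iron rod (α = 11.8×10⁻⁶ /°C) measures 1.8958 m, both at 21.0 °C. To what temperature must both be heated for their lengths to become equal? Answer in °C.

Equal length when α₁L₁ΔT − α₂L₂ΔT = L₂ − L₁ = 2.50×10⁻³ m
α₁L₁ = 3.010347×10⁻⁵, α₂L₂ = 2.237044×10⁻⁵ → Δ(αL) = 7.73303×10⁻⁶ m/K
ΔT = 2.50×10⁻³ / 7.73303×10⁻⁶ = 323.289 K, so T = 21.0 + 323.289 = 344.289 °C

T = 344.3 °C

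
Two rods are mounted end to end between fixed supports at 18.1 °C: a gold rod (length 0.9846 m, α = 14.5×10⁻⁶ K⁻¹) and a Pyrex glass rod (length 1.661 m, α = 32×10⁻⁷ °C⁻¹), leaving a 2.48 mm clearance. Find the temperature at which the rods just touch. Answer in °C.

T = 145 °C

Gap closes when ΔL₁ + ΔL₂ = 2.48 mm = 2.48×10⁻³ m
(α₁L₁ + α₂L₂)ΔT = g
α₁L₁ + α₂L₂ = 14.5×10⁻⁶×0.9846 + 32×10⁻⁷×1.661 = 1.95919×10⁻⁵ m/K
ΔT = 2.48×10⁻³ / 1.95919×10⁻⁵ = 126.58 K
T = 18.1 + 126.58 = 144.68 °C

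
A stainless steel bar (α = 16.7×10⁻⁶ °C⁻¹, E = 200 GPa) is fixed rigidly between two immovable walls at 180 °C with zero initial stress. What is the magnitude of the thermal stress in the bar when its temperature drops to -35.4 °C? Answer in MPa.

σ = 719 MPa

Fully constrained: the free strain ε = αΔT is blocked, so σ = Eε = EαΔT.
|ΔT| = 215.4 K
σ = 200×10⁹ × 16.7×10⁻⁶ × 215.4 = 7.19×10⁸ Pa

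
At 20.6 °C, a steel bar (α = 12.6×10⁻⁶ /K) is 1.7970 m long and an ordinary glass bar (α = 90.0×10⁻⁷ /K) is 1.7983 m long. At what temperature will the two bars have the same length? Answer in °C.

L₁(1 + α₁ΔT) = L₂(1 + α₂ΔT) ⇒ ΔT = (L₂ − L₁)/(α₁L₁ − α₂L₂)
L₂ − L₁ = 1.7983 − 1.7970 = 1.30×10⁻³ m
α₁L₁ − α₂L₂ = 12.6×10⁻⁶×1.7970 − 90.0×10⁻⁷×1.7983 = 6.4575×10⁻⁶ m/K
ΔT = 1.30×10⁻³ / 6.4575×10⁻⁶ = 201.316 K
T = 20.6 + 201.316 = 221.916 °C

T = 221.9 °C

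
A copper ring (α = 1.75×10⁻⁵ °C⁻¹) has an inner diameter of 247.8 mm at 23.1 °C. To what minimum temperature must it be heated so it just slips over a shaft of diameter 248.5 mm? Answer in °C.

Required Δd = 248.5 − 247.8 = 0.7 mm
Δd = αd₀ΔT ⇒ ΔT = Δd/(αd₀) = 0.7 / (1.75×10⁻⁵ × 247.8) = 161.42 K
T_min = 23.1 + 161.42 = 184.52 °C

T = 185 °C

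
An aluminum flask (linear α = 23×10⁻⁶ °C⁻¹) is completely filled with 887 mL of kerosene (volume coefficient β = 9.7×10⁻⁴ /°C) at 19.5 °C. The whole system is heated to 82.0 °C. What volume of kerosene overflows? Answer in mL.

The flask also expands: β_container ≈ 3α = 6.9×10⁻⁵ /K
Net overflow = V₀(β_liq − 3α_cont)ΔT
β − 3α = 9.70×10⁻⁴ − 6.9×10⁻⁵ = 9.01×10⁻⁴ /K; ΔT = 62.5 K
ΔV = 887 × 9.01×10⁻⁴ × 62.5 = 49.9 mL

49.9 mL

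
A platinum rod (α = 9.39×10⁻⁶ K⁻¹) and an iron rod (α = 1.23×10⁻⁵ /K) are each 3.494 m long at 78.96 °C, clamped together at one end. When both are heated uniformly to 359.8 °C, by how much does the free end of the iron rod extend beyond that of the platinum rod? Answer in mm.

2.86 mm

ΔT = 280.84 K
platinum: ΔL = 9.39×10⁻⁶ × 3.494 m × 280.84 = 9.2140×10⁻³ m = 9.2140 mm
iron: ΔL = 1.23×10⁻⁵ × 3.494 m × 280.84 = 1.2069×10⁻² m = 12.069 mm
difference = 12.069 − 9.2140 = 2.855 mm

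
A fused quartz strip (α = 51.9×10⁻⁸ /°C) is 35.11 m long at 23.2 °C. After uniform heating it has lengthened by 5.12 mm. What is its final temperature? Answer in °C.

T = 304 °C

ΔL = αL₀ΔT ⇒ ΔT = ΔL / (αL₀)
ΔT = 5.12×10⁻³ m / (51.9×10⁻⁸ × 35.11 m) = 280.98 K
T = 23.2 + 280.98 = 304.18 °C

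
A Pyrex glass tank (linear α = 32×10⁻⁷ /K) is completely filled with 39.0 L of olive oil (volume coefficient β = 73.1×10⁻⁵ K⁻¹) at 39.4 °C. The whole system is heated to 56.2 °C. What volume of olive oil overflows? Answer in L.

The tank also expands: β_container ≈ 3α = 9.6×10⁻⁶ /K
Net overflow = V₀(β_liq − 3α_cont)ΔT
β − 3α = 7.31×10⁻⁴ − 9.6×10⁻⁶ = 7.214×10⁻⁴ /K; ΔT = 16.8 K
ΔV = 39.0 × 7.214×10⁻⁴ × 16.8 = 0.473 L

0.473 L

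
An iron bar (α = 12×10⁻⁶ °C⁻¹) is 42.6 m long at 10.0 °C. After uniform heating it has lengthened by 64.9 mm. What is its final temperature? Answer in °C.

ΔL = αL₀ΔT ⇒ ΔT = ΔL / (αL₀)
ΔT = 64.9×10⁻³ m / (12×10⁻⁶ × 42.6 m) = 126.96 K
T = 10.0 + 126.96 = 136.96 °C

T = 137 °C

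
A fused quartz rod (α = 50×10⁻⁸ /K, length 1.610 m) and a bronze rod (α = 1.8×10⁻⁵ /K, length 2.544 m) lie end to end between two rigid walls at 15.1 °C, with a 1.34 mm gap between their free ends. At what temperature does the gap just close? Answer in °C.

Gap closes when ΔL₁ + ΔL₂ = 1.34 mm = 1.34×10⁻³ m
(α₁L₁ + α₂L₂)ΔT = g
α₁L₁ + α₂L₂ = 50×10⁻⁸×1.610 + 1.8×10⁻⁵×2.544 = 4.6597×10⁻⁵ m/K
ΔT = 1.34×10⁻³ / 4.6597×10⁻⁵ = 28.757 K
T = 15.1 + 28.757 = 43.857 °C

T = 43.9 °C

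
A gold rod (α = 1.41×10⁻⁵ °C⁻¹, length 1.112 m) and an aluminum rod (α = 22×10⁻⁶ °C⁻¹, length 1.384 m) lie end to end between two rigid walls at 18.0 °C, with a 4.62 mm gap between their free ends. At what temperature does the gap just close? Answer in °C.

α₁L₁ = 1.56792×10⁻⁵ m/K, α₂L₂ = 3.0448×10⁻⁵ m/K → total 4.61272×10⁻⁵ m/K
ΔT = g/(α₁L₁+α₂L₂) = 4.62×10⁻³ / 4.61272×10⁻⁵ = 100.16 K
T = 18.0 + 100.16 = 118.16 °C

T = 118 °C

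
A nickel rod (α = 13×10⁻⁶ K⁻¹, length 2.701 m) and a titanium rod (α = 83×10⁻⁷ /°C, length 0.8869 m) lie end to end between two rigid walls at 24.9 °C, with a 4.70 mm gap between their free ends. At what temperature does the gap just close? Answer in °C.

T = 136 °C

α₁L₁ = 3.5113×10⁻⁵ m/K, α₂L₂ = 7.36127×10⁻⁶ m/K → total 4.247427×10⁻⁵ m/K
ΔT = g/(α₁L₁+α₂L₂) = 4.70×10⁻³ / 4.247427×10⁻⁵ = 110.66 K
T = 24.9 + 110.66 = 135.56 °C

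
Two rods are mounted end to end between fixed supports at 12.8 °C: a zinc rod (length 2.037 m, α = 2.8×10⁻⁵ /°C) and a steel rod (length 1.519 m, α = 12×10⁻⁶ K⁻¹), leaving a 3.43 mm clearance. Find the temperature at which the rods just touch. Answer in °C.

α₁L₁ = 5.7036×10⁻⁵ m/K, α₂L₂ = 1.8228×10⁻⁵ m/K → total 7.5264×10⁻⁵ m/K
ΔT = g/(α₁L₁+α₂L₂) = 3.43×10⁻³ / 7.5264×10⁻⁵ = 45.573 K
T = 12.8 + 45.573 = 58.373 °C

T = 58.4 °C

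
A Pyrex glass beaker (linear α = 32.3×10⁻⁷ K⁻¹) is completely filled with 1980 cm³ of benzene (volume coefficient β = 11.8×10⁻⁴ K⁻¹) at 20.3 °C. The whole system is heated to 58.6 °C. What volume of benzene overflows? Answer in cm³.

88.7 cm³

The beaker also expands: β_container ≈ 3α = 9.69×10⁻⁶ /K
Net overflow = V₀(β_liq − 3α_cont)ΔT
β − 3α = 1.18×10⁻³ − 9.69×10⁻⁶ = 1.17031×10⁻³ /K; ΔT = 38.3 K
ΔV = 1980 × 1.17031×10⁻³ × 38.3 = 88.7 cm³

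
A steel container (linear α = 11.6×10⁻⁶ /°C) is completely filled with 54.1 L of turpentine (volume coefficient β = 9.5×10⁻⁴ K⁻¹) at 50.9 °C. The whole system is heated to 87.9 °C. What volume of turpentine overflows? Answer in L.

1.83 L

The container also expands: β_container ≈ 3α = 3.48×10⁻⁵ /K
Net overflow = V₀(β_liq − 3α_cont)ΔT
β − 3α = 9.50×10⁻⁴ − 3.48×10⁻⁵ = 9.152×10⁻⁴ /K; ΔT = 37.0 K
ΔV = 54.1 × 9.152×10⁻⁴ × 37.0 = 1.83 L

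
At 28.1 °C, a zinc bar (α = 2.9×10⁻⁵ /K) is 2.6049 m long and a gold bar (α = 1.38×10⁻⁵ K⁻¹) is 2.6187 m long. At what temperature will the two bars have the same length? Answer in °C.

T = 378.3 °C

Equal length when α₁L₁ΔT − α₂L₂ΔT = L₂ − L₁ = 1.38×10⁻² m
α₁L₁ = 7.55421×10⁻⁵, α₂L₂ = 3.613806×10⁻⁵ → Δ(αL) = 3.940404×10⁻⁵ m/K
ΔT = 1.38×10⁻² / 3.940404×10⁻⁵ = 350.218 K, so T = 28.1 + 350.218 = 378.318 °C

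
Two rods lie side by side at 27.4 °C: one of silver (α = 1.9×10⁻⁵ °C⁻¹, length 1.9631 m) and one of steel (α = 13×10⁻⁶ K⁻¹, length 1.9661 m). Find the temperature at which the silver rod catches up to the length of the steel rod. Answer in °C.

T = 282.9 °C

L₁(1 + α₁ΔT) = L₂(1 + α₂ΔT) ⇒ ΔT = (L₂ − L₁)/(α₁L₁ − α₂L₂)
L₂ − L₁ = 1.9661 − 1.9631 = 3.00×10⁻³ m
α₁L₁ − α₂L₂ = 1.9×10⁻⁵×1.9631 − 13×10⁻⁶×1.9661 = 1.17396×10⁻⁵ m/K
ΔT = 3.00×10⁻³ / 1.17396×10⁻⁵ = 255.545 K
T = 27.4 + 255.545 = 282.945 °C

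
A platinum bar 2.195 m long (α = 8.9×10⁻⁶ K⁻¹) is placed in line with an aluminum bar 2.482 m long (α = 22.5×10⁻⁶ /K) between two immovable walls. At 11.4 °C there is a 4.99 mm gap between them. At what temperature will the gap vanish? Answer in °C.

T = 77.6 °C

Gap closes when ΔL₁ + ΔL₂ = 4.99 mm = 4.99×10⁻³ m
(α₁L₁ + α₂L₂)ΔT = g
α₁L₁ + α₂L₂ = 8.9×10⁻⁶×2.195 + 22.5×10⁻⁶×2.482 = 7.53805×10⁻⁵ m/K
ΔT = 4.99×10⁻³ / 7.53805×10⁻⁵ = 66.197 K
T = 11.4 + 66.197 = 77.597 °C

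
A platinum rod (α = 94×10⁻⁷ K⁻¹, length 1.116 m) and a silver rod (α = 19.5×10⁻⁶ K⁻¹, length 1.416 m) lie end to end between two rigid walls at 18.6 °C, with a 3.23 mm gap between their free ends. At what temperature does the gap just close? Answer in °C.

T = 103 °C

α₁L₁ = 1.04904×10⁻⁵ m/K, α₂L₂ = 2.7612×10⁻⁵ m/K → total 3.81024×10⁻⁵ m/K
ΔT = g/(α₁L₁+α₂L₂) = 3.23×10⁻³ / 3.81024×10⁻⁵ = 84.77 K
T = 18.6 + 84.77 = 103.37 °C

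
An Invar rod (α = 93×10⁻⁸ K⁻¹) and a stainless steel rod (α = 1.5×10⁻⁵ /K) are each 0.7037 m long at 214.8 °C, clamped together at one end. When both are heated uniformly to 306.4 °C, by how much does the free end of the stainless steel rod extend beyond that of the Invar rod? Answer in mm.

ΔT = 91.6 K
Invar: ΔL = 93×10⁻⁸ × 0.7037 m × 91.6 = 5.9947×10⁻⁵ m = 0.059947 mm
stainless steel: ΔL = 1.5×10⁻⁵ × 0.7037 m × 91.6 = 9.6688×10⁻⁴ m = 0.96688 mm
difference = 0.96688 − 0.059947 = 0.906933 mm

0.907 mm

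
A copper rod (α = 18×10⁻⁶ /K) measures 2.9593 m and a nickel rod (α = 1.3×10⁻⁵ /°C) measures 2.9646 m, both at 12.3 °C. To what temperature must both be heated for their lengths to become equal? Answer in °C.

T = 372.2 °C

Equal length when α₁L₁ΔT − α₂L₂ΔT = L₂ − L₁ = 5.30×10⁻³ m
α₁L₁ = 5.32674×10⁻⁵, α₂L₂ = 3.85398×10⁻⁵ → Δ(αL) = 1.47276×10⁻⁵ m/K
ΔT = 5.30×10⁻³ / 1.47276×10⁻⁵ = 359.869 K, so T = 12.3 + 359.869 = 372.169 °C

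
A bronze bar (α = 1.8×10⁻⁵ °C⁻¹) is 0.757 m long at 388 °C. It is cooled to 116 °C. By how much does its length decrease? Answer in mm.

|ΔT| = |116 − 388| = 272 K
ΔL = αL₀ΔT = (1.8×10⁻⁵)(0.757)(272) = 3.71×10⁻³ m

ΔL = 3.71 mm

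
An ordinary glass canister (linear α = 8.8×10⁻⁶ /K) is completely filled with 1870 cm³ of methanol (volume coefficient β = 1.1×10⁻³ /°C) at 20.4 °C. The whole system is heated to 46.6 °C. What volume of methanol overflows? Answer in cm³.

52.6 cm³

The canister also expands: β_container ≈ 3α = 2.64×10⁻⁵ /K
Net overflow = V₀(β_liq − 3α_cont)ΔT
β − 3α = 1.10×10⁻³ − 2.64×10⁻⁵ = 1.0736×10⁻³ /K; ΔT = 26.2 K
ΔV = 1870 × 1.0736×10⁻³ × 26.2 = 52.6 cm³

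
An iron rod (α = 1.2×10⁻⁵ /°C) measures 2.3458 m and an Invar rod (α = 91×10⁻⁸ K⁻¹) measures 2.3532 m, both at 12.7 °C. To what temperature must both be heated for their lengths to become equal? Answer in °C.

L₁(1 + α₁ΔT) = L₂(1 + α₂ΔT) ⇒ ΔT = (L₂ − L₁)/(α₁L₁ − α₂L₂)
L₂ − L₁ = 2.3532 − 2.3458 = 7.40×10⁻³ m
α₁L₁ − α₂L₂ = 1.2×10⁻⁵×2.3458 − 91×10⁻⁸×2.3532 = 2.6008188×10⁻⁵ m/K
ΔT = 7.40×10⁻³ / 2.6008188×10⁻⁵ = 284.526 K
T = 12.7 + 284.526 = 297.226 °C

T = 297.2 °C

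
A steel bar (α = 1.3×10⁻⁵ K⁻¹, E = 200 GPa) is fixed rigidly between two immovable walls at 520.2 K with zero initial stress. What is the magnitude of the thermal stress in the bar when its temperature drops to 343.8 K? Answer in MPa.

Fully constrained: the free strain ε = αΔT is blocked, so σ = Eε = EαΔT.
|ΔT| = 176.4 K
σ = 200×10⁹ × 1.3×10⁻⁵ × 176.4 = 4.59×10⁸ Pa

σ = 459 MPa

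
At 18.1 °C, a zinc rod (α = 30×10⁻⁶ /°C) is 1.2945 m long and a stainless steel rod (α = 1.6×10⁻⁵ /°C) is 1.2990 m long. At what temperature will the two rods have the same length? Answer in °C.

T = 267.4 °C

L₁(1 + α₁ΔT) = L₂(1 + α₂ΔT) ⇒ ΔT = (L₂ − L₁)/(α₁L₁ − α₂L₂)
L₂ − L₁ = 1.2990 − 1.2945 = 4.50×10⁻³ m
α₁L₁ − α₂L₂ = 30×10⁻⁶×1.2945 − 1.6×10⁻⁵×1.2990 = 1.8051×10⁻⁵ m/K
ΔT = 4.50×10⁻³ / 1.8051×10⁻⁵ = 249.294 K
T = 18.1 + 249.294 = 267.394 °C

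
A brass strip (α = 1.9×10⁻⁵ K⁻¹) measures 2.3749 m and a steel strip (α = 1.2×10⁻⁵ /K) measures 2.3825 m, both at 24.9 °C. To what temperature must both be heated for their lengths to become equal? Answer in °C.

Equal length when α₁L₁ΔT − α₂L₂ΔT = L₂ − L₁ = 7.60×10⁻³ m
α₁L₁ = 4.51231×10⁻⁵, α₂L₂ = 2.859×10⁻⁵ → Δ(αL) = 1.65331×10⁻⁵ m/K
ΔT = 7.60×10⁻³ / 1.65331×10⁻⁵ = 459.684 K, so T = 24.9 + 459.684 = 484.584 °C

T = 484.6 °C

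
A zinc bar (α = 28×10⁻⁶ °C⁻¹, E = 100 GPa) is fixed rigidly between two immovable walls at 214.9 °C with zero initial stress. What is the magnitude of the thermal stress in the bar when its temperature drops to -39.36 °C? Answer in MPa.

Fully constrained: the free strain ε = αΔT is blocked, so σ = Eε = EαΔT.
|ΔT| = 254.26 K
σ = 100×10⁹ × 28×10⁻⁶ × 254.26 = 7.12×10⁸ Pa

σ = 712 MPa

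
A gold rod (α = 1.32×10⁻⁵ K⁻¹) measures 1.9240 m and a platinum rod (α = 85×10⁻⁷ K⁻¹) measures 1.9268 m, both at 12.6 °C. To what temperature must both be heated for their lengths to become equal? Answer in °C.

L₁(1 + α₁ΔT) = L₂(1 + α₂ΔT) ⇒ ΔT = (L₂ − L₁)/(α₁L₁ − α₂L₂)
L₂ − L₁ = 1.9268 − 1.9240 = 2.80×10⁻³ m
α₁L₁ − α₂L₂ = 1.32×10⁻⁵×1.9240 − 85×10⁻⁷×1.9268 = 9.019×10⁻⁶ m/K
ΔT = 2.80×10⁻³ / 9.019×10⁻⁶ = 310.456 K
T = 12.6 + 310.456 = 323.056 °C

T = 323.1 °C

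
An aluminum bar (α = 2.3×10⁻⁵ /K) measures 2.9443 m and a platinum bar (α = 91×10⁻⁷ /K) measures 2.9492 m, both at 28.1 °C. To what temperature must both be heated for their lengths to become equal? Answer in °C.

Equal length when α₁L₁ΔT − α₂L₂ΔT = L₂ − L₁ = 4.90×10⁻³ m
α₁L₁ = 6.77189×10⁻⁵, α₂L₂ = 2.683772×10⁻⁵ → Δ(αL) = 4.088118×10⁻⁵ m/K
ΔT = 4.90×10⁻³ / 4.088118×10⁻⁵ = 119.860 K, so T = 28.1 + 119.860 = 147.960 °C

T = 148.0 °C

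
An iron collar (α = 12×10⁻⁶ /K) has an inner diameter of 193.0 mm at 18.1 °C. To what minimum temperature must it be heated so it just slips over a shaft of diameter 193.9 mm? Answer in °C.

Required Δd = 193.9 − 193.0 = 0.9 mm
Δd = αd₀ΔT ⇒ ΔT = Δd/(αd₀) = 0.9 / (12×10⁻⁶ × 193.0) = 388.60 K
T_min = 18.1 + 388.60 = 406.70 °C

T = 407 °C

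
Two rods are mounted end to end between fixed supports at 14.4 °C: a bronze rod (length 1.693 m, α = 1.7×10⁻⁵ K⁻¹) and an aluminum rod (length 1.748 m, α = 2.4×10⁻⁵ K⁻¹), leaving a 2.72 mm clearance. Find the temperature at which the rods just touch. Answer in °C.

Gap closes when ΔL₁ + ΔL₂ = 2.72 mm = 2.72×10⁻³ m
(α₁L₁ + α₂L₂)ΔT = g
α₁L₁ + α₂L₂ = 1.7×10⁻⁵×1.693 + 2.4×10⁻⁵×1.748 = 7.0733×10⁻⁵ m/K
ΔT = 2.72×10⁻³ / 7.0733×10⁻⁵ = 38.454 K
T = 14.4 + 38.454 = 52.854 °C

T = 52.9 °C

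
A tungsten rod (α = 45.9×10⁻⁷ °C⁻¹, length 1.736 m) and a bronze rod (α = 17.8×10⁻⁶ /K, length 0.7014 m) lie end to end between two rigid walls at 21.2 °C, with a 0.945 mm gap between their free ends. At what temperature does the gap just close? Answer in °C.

Gap closes when ΔL₁ + ΔL₂ = 0.945 mm = 9.45×10⁻⁴ m
(α₁L₁ + α₂L₂)ΔT = g
α₁L₁ + α₂L₂ = 45.9×10⁻⁷×1.736 + 17.8×10⁻⁶×0.7014 = 2.045316×10⁻⁵ m/K
ΔT = 9.45×10⁻⁴ / 2.045316×10⁻⁵ = 46.203 K
T = 21.2 + 46.203 = 67.403 °C

T = 67.4 °C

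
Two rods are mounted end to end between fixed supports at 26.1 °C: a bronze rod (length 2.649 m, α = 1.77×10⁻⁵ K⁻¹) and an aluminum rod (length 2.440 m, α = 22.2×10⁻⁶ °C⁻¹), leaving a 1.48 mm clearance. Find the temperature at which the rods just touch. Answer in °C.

α₁L₁ = 4.68873×10⁻⁵ m/K, α₂L₂ = 5.4168×10⁻⁵ m/K → total 1.010553×10⁻⁴ m/K
ΔT = g/(α₁L₁+α₂L₂) = 1.48×10⁻³ / 1.010553×10⁻⁴ = 14.645 K
T = 26.1 + 14.645 = 40.745 °C

T = 40.7 °C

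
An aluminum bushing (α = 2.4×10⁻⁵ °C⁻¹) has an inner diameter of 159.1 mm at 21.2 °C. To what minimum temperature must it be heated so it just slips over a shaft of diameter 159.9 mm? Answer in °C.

T = 231 °C

Required Δd = 159.9 − 159.1 = 0.8 mm
Δd = αd₀ΔT ⇒ ΔT = Δd/(αd₀) = 0.8 / (2.4×10⁻⁵ × 159.1) = 209.51 K
T_min = 21.2 + 209.51 = 230.71 °C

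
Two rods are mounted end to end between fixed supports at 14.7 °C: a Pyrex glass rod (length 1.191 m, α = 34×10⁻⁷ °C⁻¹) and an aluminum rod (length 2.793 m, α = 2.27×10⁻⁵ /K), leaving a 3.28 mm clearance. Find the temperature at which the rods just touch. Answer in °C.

Gap closes when ΔL₁ + ΔL₂ = 3.28 mm = 3.28×10⁻³ m
(α₁L₁ + α₂L₂)ΔT = g
α₁L₁ + α₂L₂ = 34×10⁻⁷×1.191 + 2.27×10⁻⁵×2.793 = 6.74505×10⁻⁵ m/K
ΔT = 3.28×10⁻³ / 6.74505×10⁻⁵ = 48.628 K
T = 14.7 + 48.628 = 63.328 °C

T = 63.3 °C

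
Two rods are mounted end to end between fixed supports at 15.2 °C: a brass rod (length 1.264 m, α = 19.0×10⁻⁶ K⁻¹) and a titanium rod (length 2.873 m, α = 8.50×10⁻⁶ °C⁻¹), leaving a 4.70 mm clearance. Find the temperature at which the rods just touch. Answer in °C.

α₁L₁ = 2.4016×10⁻⁵ m/K, α₂L₂ = 2.44205×10⁻⁵ m/K → total 4.84365×10⁻⁵ m/K
ΔT = g/(α₁L₁+α₂L₂) = 4.70×10⁻³ / 4.84365×10⁻⁵ = 97.03 K
T = 15.2 + 97.03 = 112.23 °C

T = 112 °C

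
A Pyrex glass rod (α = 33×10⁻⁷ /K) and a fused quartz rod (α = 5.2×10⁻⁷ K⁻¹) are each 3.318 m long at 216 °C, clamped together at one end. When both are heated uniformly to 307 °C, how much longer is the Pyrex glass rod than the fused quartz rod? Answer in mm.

0.839 mm

ΔT = 91 K
Pyrex glass: ΔL = 33×10⁻⁷ × 3.318 m × 91 = 9.9640×10⁻⁴ m = 0.99640 mm
fused quartz: ΔL = 5.2×10⁻⁷ × 3.318 m × 91 = 1.5701×10⁻⁴ m = 0.15701 mm
difference = 0.99640 − 0.15701 = 0.83939 mm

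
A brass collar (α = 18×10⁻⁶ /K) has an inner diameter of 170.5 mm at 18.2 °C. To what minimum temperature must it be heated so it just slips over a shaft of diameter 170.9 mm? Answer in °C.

Required Δd = 170.9 − 170.5 = 0.4 mm
Δd = αd₀ΔT ⇒ ΔT = Δd/(αd₀) = 0.4 / (18×10⁻⁶ × 170.5) = 130.34 K
T_min = 18.2 + 130.34 = 148.54 °C

T = 149 °C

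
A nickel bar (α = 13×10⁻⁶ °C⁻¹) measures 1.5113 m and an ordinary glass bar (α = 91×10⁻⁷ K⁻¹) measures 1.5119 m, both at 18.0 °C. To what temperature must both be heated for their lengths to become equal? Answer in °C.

L₁(1 + α₁ΔT) = L₂(1 + α₂ΔT) ⇒ ΔT = (L₂ − L₁)/(α₁L₁ − α₂L₂)
L₂ − L₁ = 1.5119 − 1.5113 = 6.00×10⁻⁴ m
α₁L₁ − α₂L₂ = 13×10⁻⁶×1.5113 − 91×10⁻⁷×1.5119 = 5.88861×10⁻⁶ m/K
ΔT = 6.00×10⁻⁴ / 5.88861×10⁻⁶ = 101.892 K
T = 18.0 + 101.892 = 119.892 °C

T = 119.9 °C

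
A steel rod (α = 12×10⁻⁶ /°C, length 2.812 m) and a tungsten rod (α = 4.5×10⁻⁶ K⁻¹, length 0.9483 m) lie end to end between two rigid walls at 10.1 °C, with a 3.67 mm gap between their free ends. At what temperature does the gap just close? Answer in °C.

T = 107 °C

α₁L₁ = 3.3744×10⁻⁵ m/K, α₂L₂ = 4.26735×10⁻⁶ m/K → total 3.801135×10⁻⁵ m/K
ΔT = g/(α₁L₁+α₂L₂) = 3.67×10⁻³ / 3.801135×10⁻⁵ = 96.55 K
T = 10.1 + 96.55 = 106.65 °C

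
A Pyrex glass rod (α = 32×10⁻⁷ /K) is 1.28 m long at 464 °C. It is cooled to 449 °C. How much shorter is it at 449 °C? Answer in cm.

|ΔT| = |449 − 464| = 15 K
ΔL = αL₀ΔT = (32×10⁻⁷)(1.28)(15) = 6.14×10⁻⁵ m

ΔL = 0.00614 cm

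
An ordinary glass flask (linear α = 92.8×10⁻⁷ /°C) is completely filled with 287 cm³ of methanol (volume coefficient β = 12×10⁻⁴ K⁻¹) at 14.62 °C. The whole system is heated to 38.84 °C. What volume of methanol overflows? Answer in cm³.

The flask also expands: β_container ≈ 3α = 2.784×10⁻⁵ /K
Net overflow = V₀(β_liq − 3α_cont)ΔT
β − 3α = 1.20×10⁻³ − 2.784×10⁻⁵ = 1.17216×10⁻³ /K; ΔT = 24.22 K
ΔV = 287 × 1.17216×10⁻³ × 24.22 = 8.15 cm³

8.15 cm³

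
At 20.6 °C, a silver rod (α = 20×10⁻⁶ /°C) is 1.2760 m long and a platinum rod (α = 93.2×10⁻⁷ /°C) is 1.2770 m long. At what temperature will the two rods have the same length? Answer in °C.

Equal length when α₁L₁ΔT − α₂L₂ΔT = L₂ − L₁ = 1.00×10⁻³ m
α₁L₁ = 2.552×10⁻⁵, α₂L₂ = 1.190164×10⁻⁵ → Δ(αL) = 1.361836×10⁻⁵ m/K
ΔT = 1.00×10⁻³ / 1.361836×10⁻⁵ = 73.4303 K, so T = 20.6 + 73.4303 = 94.0303 °C

T = 94.03 °C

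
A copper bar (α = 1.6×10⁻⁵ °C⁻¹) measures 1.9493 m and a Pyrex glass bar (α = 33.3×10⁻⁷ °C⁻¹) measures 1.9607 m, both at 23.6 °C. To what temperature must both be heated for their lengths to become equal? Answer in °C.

Equal length when α₁L₁ΔT − α₂L₂ΔT = L₂ − L₁ = 1.14×10⁻² m
α₁L₁ = 3.11888×10⁻⁵, α₂L₂ = 6.529131×10⁻⁶ → Δ(αL) = 2.4659669×10⁻⁵ m/K
ΔT = 1.14×10⁻² / 2.4659669×10⁻⁵ = 462.293 K, so T = 23.6 + 462.293 = 485.893 °C

T = 485.9 °C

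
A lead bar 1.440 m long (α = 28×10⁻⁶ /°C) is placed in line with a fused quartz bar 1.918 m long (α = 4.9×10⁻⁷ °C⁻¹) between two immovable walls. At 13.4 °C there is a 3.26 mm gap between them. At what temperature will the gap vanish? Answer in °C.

Gap closes when ΔL₁ + ΔL₂ = 3.26 mm = 3.26×10⁻³ m
(α₁L₁ + α₂L₂)ΔT = g
α₁L₁ + α₂L₂ = 28×10⁻⁶×1.440 + 4.9×10⁻⁷×1.918 = 4.125982×10⁻⁵ m/K
ΔT = 3.26×10⁻³ / 4.125982×10⁻⁵ = 79.011 K
T = 13.4 + 79.011 = 92.411 °C

T = 92.4 °C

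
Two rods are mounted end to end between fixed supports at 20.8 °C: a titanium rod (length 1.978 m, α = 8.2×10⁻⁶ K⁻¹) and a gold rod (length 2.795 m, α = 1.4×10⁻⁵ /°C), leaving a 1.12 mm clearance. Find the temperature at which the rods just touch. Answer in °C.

T = 41.0 °C

Gap closes when ΔL₁ + ΔL₂ = 1.12 mm = 1.12×10⁻³ m
(α₁L₁ + α₂L₂)ΔT = g
α₁L₁ + α₂L₂ = 8.2×10⁻⁶×1.978 + 1.4×10⁻⁵×2.795 = 5.53496×10⁻⁵ m/K
ΔT = 1.12×10⁻³ / 5.53496×10⁻⁵ = 20.235 K
T = 20.8 + 20.235 = 41.035 °C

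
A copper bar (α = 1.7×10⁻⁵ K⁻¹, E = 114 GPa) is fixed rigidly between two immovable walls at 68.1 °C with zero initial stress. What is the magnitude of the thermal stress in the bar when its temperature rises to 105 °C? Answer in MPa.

Fully constrained: the free strain ε = αΔT is blocked, so σ = Eε = EαΔT.
|ΔT| = 36.9 K
σ = 114×10⁹ × 1.7×10⁻⁵ × 36.9 = 7.15×10⁷ Pa

σ = 71.5 MPa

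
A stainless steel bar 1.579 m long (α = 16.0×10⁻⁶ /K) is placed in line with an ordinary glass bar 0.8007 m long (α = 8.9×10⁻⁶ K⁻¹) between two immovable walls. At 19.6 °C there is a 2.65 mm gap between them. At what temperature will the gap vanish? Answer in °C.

T = 101 °C

Gap closes when ΔL₁ + ΔL₂ = 2.65 mm = 2.65×10⁻³ m
(α₁L₁ + α₂L₂)ΔT = g
α₁L₁ + α₂L₂ = 16.0×10⁻⁶×1.579 + 8.9×10⁻⁶×0.8007 = 3.239023×10⁻⁵ m/K
ΔT = 2.65×10⁻³ / 3.239023×10⁻⁵ = 81.81 K
T = 19.6 + 81.81 = 101.41 °C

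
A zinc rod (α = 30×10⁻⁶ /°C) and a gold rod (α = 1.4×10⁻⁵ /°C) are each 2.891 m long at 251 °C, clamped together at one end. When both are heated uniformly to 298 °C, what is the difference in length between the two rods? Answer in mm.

2.17 mm

ΔT = 47 K
zinc: ΔL = 30×10⁻⁶ × 2.891 m × 47 = 4.0763×10⁻³ m = 4.0763 mm
gold: ΔL = 1.4×10⁻⁵ × 2.891 m × 47 = 1.9023×10⁻³ m = 1.9023 mm
difference = 4.0763 − 1.9023 = 2.1740 mm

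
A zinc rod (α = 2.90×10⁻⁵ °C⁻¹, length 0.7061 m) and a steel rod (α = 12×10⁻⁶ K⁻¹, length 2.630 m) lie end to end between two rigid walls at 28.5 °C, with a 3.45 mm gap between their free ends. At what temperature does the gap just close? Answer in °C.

T = 94.8 °C

Gap closes when ΔL₁ + ΔL₂ = 3.45 mm = 3.45×10⁻³ m
(α₁L₁ + α₂L₂)ΔT = g
α₁L₁ + α₂L₂ = 2.90×10⁻⁵×0.7061 + 12×10⁻⁶×2.630 = 5.20369×10⁻⁵ m/K
ΔT = 3.45×10⁻³ / 5.20369×10⁻⁵ = 66.299 K
T = 28.5 + 66.299 = 94.799 °C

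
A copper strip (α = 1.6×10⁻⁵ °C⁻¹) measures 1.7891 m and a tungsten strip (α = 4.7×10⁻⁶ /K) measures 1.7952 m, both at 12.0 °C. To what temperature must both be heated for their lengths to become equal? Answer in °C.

L₁(1 + α₁ΔT) = L₂(1 + α₂ΔT) ⇒ ΔT = (L₂ − L₁)/(α₁L₁ − α₂L₂)
L₂ − L₁ = 1.7952 − 1.7891 = 6.10×10⁻³ m
α₁L₁ − α₂L₂ = 1.6×10⁻⁵×1.7891 − 4.7×10⁻⁶×1.7952 = 2.018816×10⁻⁵ m/K
ΔT = 6.10×10⁻³ / 2.018816×10⁻⁵ = 302.157 K
T = 12.0 + 302.157 = 314.157 °C

T = 314.2 °C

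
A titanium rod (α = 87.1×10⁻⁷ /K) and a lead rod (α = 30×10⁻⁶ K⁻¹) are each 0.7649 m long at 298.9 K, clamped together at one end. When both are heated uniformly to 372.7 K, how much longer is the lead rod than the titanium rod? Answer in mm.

ΔT = 73.8 K
titanium: ΔL = 87.1×10⁻⁷ × 0.7649 m × 73.8 = 4.9168×10⁻⁴ m = 0.49168 mm
lead: ΔL = 30×10⁻⁶ × 0.7649 m × 73.8 = 1.6935×10⁻³ m = 1.6935 mm
difference = 1.6935 − 0.49168 = 1.20182 mm

1.20 mm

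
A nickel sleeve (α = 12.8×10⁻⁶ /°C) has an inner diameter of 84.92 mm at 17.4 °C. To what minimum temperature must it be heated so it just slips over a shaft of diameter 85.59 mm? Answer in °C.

T = 634 °C

Required Δd = 85.59 − 84.92 = 0.67 mm
Δd = αd₀ΔT ⇒ ΔT = Δd/(αd₀) = 0.67 / (12.8×10⁻⁶ × 84.92) = 616.39 K
T_min = 17.4 + 616.39 = 633.79 °C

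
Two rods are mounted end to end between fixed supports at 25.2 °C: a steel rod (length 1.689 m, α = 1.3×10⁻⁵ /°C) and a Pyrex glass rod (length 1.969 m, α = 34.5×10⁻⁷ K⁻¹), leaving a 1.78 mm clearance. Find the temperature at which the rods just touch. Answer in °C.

T = 87.1 °C

α₁L₁ = 2.1957×10⁻⁵ m/K, α₂L₂ = 6.79305×10⁻⁶ m/K → total 2.875005×10⁻⁵ m/K
ΔT = g/(α₁L₁+α₂L₂) = 1.78×10⁻³ / 2.875005×10⁻⁵ = 61.913 K
T = 25.2 + 61.913 = 87.113 °C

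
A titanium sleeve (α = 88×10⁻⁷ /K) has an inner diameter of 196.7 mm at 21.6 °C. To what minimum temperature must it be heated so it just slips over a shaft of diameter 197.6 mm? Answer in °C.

T = 542 °C

Required Δd = 197.6 − 196.7 = 0.9 mm
Δd = αd₀ΔT ⇒ ΔT = Δd/(αd₀) = 0.9 / (88×10⁻⁷ × 196.7) = 519.94 K
T_min = 21.6 + 519.94 = 541.54 °C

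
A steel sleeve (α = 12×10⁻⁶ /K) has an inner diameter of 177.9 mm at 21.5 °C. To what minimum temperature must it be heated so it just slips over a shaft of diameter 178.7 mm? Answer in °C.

Required Δd = 178.7 − 177.9 = 0.8 mm
Δd = αd₀ΔT ⇒ ΔT = Δd/(αd₀) = 0.8 / (12×10⁻⁶ × 177.9) = 374.74 K
T_min = 21.5 + 374.74 = 396.24 °C

T = 396 °C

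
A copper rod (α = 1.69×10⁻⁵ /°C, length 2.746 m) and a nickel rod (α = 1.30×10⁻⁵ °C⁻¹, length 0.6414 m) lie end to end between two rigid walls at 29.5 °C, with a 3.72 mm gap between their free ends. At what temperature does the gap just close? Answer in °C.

Gap closes when ΔL₁ + ΔL₂ = 3.72 mm = 3.72×10⁻³ m
(α₁L₁ + α₂L₂)ΔT = g
α₁L₁ + α₂L₂ = 1.69×10⁻⁵×2.746 + 1.30×10⁻⁵×0.6414 = 5.47456×10⁻⁵ m/K
ΔT = 3.72×10⁻³ / 5.47456×10⁻⁵ = 67.951 K
T = 29.5 + 67.951 = 97.451 °C

T = 97.5 °C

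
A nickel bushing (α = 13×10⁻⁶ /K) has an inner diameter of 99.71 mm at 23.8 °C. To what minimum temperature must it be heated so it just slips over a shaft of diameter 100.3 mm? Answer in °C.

Required Δd = 100.3 − 99.71 = 0.59 mm
Δd = αd₀ΔT ⇒ ΔT = Δd/(αd₀) = 0.59 / (13×10⁻⁶ × 99.71) = 455.17 K
T_min = 23.8 + 455.17 = 478.97 °C

T = 479 °C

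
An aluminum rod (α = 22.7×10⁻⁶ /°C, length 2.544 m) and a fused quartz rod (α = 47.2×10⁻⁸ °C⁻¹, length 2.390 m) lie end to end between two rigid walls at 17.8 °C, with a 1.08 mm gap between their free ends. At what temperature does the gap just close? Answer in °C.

α₁L₁ = 5.77488×10⁻⁵ m/K, α₂L₂ = 1.12808×10⁻⁶ m/K → total 5.887688×10⁻⁵ m/K
ΔT = g/(α₁L₁+α₂L₂) = 1.08×10⁻³ / 5.887688×10⁻⁵ = 18.343 K
T = 17.8 + 18.343 = 36.143 °C

T = 36.1 °C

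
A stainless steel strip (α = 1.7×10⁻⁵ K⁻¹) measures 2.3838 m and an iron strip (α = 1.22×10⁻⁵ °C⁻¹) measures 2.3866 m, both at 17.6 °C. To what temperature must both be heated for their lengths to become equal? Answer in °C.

Equal length when α₁L₁ΔT − α₂L₂ΔT = L₂ − L₁ = 2.80×10⁻³ m
α₁L₁ = 4.05246×10⁻⁵, α₂L₂ = 2.911652×10⁻⁵ → Δ(αL) = 1.140808×10⁻⁵ m/K
ΔT = 2.80×10⁻³ / 1.140808×10⁻⁵ = 245.440 K, so T = 17.6 + 245.440 = 263.040 °C

T = 263.0 °C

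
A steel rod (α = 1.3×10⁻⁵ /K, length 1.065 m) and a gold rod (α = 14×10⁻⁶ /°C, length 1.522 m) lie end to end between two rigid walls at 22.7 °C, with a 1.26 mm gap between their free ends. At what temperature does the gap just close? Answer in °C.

T = 58.5 °C

Gap closes when ΔL₁ + ΔL₂ = 1.26 mm = 1.26×10⁻³ m
(α₁L₁ + α₂L₂)ΔT = g
α₁L₁ + α₂L₂ = 1.3×10⁻⁵×1.065 + 14×10⁻⁶×1.522 = 3.5153×10⁻⁵ m/K
ΔT = 1.26×10⁻³ / 3.5153×10⁻⁵ = 35.843 K
T = 22.7 + 35.843 = 58.543 °C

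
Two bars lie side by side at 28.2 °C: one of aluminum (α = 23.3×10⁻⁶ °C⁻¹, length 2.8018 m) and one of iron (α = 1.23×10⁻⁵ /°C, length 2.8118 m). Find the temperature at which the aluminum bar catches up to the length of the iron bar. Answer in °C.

L₁(1 + α₁ΔT) = L₂(1 + α₂ΔT) ⇒ ΔT = (L₂ − L₁)/(α₁L₁ − α₂L₂)
L₂ − L₁ = 2.8118 − 2.8018 = 1.00×10⁻² m
α₁L₁ − α₂L₂ = 23.3×10⁻⁶×2.8018 − 1.23×10⁻⁵×2.8118 = 3.06968×10⁻⁵ m/K
ΔT = 1.00×10⁻² / 3.06968×10⁻⁵ = 325.767 K
T = 28.2 + 325.767 = 353.967 °C

T = 354.0 °C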